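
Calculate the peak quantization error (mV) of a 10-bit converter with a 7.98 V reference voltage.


The maximum quantization error is +/- LSB/2.
LSB = Vref / 2^n = 7.98 / 1024 = 0.00779297 V
Max error = LSB / 2 = 0.00779297 / 2 = 0.00389648 V
Max error = 3.8965 mV

3.8965 mV


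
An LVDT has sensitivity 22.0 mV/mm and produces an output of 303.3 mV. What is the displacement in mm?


Displacement = Vout / sensitivity.
d = 303.3 / 22.0
d = 13.786 mm

13.786 mm


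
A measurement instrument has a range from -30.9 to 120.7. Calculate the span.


Span = upper range - lower range.
Span = 120.7 - (-30.9)
Span = 151.6

151.6


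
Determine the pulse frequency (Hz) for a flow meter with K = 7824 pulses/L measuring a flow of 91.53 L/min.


Frequency = K * Q / 60 (converting L/min to L/s).
f = 7824 * 91.53 / 60
f = 716130.72 / 60
f = 11935.51 Hz

11935.51 Hz


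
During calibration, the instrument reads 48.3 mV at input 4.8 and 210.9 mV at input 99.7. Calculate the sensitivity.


Sensitivity = (y2 - y1) / (x2 - x1).
S = (210.9 - 48.3) / (99.7 - 4.8)
S = 162.6 / 94.9
S = 1.7134 mV/unit

1.7134 mV/unit


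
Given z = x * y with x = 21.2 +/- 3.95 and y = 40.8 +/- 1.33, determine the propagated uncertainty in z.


For a product z = x*y, the relative uncertainty is:
uz/z = sqrt((ux/x)^2 + (uy/y)^2)
Relative uncertainties: ux/x = 3.95/21.2 = 0.186321
uy/y = 1.33/40.8 = 0.032598
z = 21.2 * 40.8 = 865.0
uz = 865.0 * sqrt(0.186321^2 + 0.032598^2) = 163.608

163.608


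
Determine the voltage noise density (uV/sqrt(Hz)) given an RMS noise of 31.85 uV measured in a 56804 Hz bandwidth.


Noise spectral density = Vrms / sqrt(BW).
NSD = 31.85 / sqrt(56804)
NSD = 31.85 / 238.3359
NSD = 0.1336 uV/sqrt(Hz)

0.1336 uV/sqrt(Hz)


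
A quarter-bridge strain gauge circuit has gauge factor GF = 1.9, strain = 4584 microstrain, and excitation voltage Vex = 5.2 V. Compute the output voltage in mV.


Quarter bridge output: Vout = (GF * epsilon * Vex) / 4.
Vout = (1.9 * 4584e-6 * 5.2) / 4
Vout = 0.04528992 / 4 V
Vout = 0.01132248 V = 11.3225 mV

11.3225 mV


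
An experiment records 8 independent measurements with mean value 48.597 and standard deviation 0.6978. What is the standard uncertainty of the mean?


The standard uncertainty for Type A evaluation is u = s / sqrt(n).
u = 0.6978 / sqrt(8)
u = 0.6978 / 2.8284
u = 0.2467

0.2467


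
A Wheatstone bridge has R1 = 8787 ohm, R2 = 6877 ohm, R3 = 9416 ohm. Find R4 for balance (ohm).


At balance: R1*R4 = R2*R3, so R4 = R2*R3/R1.
R4 = 6877 * 9416 / 8787
R4 = 64753832 / 8787
R4 = 7369.28 ohm

7369.28 ohm


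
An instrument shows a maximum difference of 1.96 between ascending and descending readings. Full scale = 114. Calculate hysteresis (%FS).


Hysteresis = (max difference / full scale) * 100%.
H = (1.96 / 114) * 100
H = 1.719 %FS

1.719 %FS


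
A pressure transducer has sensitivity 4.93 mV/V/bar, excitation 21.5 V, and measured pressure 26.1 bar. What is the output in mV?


Output = sensitivity * Vex * P.
Vout = 4.93 * 21.5 * 26.1
Vout = 105.995 * 26.1
Vout = 2766.47 mV

2766.47 mV


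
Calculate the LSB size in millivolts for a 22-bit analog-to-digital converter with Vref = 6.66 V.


The resolution (LSB) of an ADC is Vref / 2^n.
LSB = 6.66 / 2^22
LSB = 6.66 / 4194304
LSB = 1.59e-06 V = 0.00158787 mV

0.00158787 mV


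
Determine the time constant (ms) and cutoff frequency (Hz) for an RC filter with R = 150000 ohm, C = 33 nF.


Time constant: tau = R * C.
tau = 150000 * 3.30e-08 = 0.00495 s
tau = 4.95 ms
Cutoff frequency: fc = 1 / (2*pi*R*C).
fc = 1 / (2*pi*0.00495) = 32.15 Hz

tau = 4.95 ms, fc = 32.15 Hz


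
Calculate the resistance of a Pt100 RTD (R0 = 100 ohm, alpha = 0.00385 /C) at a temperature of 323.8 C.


The RTD equation: Rt = R0 * (1 + alpha * T).
Rt = 100 * (1 + 0.00385 * 323.8)
Rt = 100 * (1 + 1.24663)
Rt = 100 * 2.24663
Rt = 224.663 ohm

224.663 ohm


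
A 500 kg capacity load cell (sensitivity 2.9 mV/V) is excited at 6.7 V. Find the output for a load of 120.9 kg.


Vout = rated_output * Vex * (load / capacity).
Vout = 2.9 * 6.7 * (120.9 / 500)
Vout = 2.9 * 6.7 * 0.2418
Vout = 4.698 mV

4.698 mV


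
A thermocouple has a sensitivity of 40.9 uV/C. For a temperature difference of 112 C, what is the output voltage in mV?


The thermocouple output V = sensitivity * dT.
V = 40.9 uV/C * 112 C
V = 4580.8 uV
V = 4.581 mV

4.581 mV


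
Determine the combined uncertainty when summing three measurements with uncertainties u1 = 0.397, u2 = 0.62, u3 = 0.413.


For a sum of independent quantities, uc = sqrt(u1^2 + u2^2 + u3^2).
uc = sqrt(0.397^2 + 0.62^2 + 0.413^2)
uc = sqrt(0.157609 + 0.3844 + 0.170569)
uc = 0.8441

0.8441


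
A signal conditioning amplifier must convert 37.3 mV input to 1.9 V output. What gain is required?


Gain = Vout / Vin (converting to same units).
G = 1.9 V / 37.3 mV
G = 1900.0 mV / 37.3 mV
G = 50.94

50.94


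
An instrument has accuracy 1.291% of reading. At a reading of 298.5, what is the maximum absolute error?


Absolute error = (accuracy% / 100) * reading.
Error = (1.291 / 100) * 298.5
Error = 0.01291 * 298.5
Error = 3.8536

3.8536


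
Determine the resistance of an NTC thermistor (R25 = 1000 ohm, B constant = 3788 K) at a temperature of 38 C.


NTC thermistor equation: Rt = R25 * exp(B * (1/T - 1/T25)).
T in Kelvin: 311.15 K, T25 = 298.15 K
1/T - 1/T25 = 1/311.15 - 1/298.15 = -0.00014013
B * (1/T - 1/T25) = 3788 * -0.00014013 = -0.5308
Rt = 1000 * exp(-0.5308) = 588.1 ohm

588.1 ohm


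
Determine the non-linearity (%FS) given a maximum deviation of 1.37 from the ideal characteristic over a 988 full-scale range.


Linearity error = (max deviation / full scale) * 100%.
Linearity = (1.37 / 988) * 100
Linearity = 0.139 %FS

0.139 %FS


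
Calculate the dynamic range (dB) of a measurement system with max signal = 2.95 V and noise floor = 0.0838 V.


Dynamic range = 20 * log10(Vmax / Vnoise).
DR = 20 * log10(2.95 / 0.0838)
DR = 20 * log10(35.2)
DR = 30.93 dB

30.93 dB


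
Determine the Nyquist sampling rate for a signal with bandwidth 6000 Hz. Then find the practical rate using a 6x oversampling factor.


By Nyquist theorem, fs_min = 2 * fmax.
fs_min = 2 * 6000 = 12000 Hz
Practical rate = 6 * fs_min = 6 * 12000 = 72000 Hz

fs_min = 12000 Hz, fs_practical = 72000 Hz


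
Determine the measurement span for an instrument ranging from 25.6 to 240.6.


Span = upper range - lower range.
Span = 240.6 - (25.6)
Span = 215.0

215.0


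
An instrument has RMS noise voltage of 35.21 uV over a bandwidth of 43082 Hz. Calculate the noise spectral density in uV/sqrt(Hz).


Noise spectral density = Vrms / sqrt(BW).
NSD = 35.21 / sqrt(43082)
NSD = 35.21 / 207.562
NSD = 0.1696 uV/sqrt(Hz)

0.1696 uV/sqrt(Hz)


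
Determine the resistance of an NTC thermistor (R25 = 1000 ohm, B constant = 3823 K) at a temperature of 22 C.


NTC thermistor equation: Rt = R25 * exp(B * (1/T - 1/T25)).
T in Kelvin: 295.15 K, T25 = 298.15 K
1/T - 1/T25 = 1/295.15 - 1/298.15 = 3.409e-05
B * (1/T - 1/T25) = 3823 * 3.409e-05 = 0.1303
Rt = 1000 * exp(0.1303) = 1139.2 ohm

1139.2 ohm


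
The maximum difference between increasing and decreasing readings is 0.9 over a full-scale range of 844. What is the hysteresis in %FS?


Hysteresis = (max difference / full scale) * 100%.
H = (0.9 / 844) * 100
H = 0.107 %FS

0.107 %FS


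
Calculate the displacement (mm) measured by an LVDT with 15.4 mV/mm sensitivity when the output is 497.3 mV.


Displacement = Vout / sensitivity.
d = 497.3 / 15.4
d = 32.292 mm

32.292 mm


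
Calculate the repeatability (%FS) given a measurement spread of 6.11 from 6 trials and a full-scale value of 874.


Repeatability = (spread / full scale) * 100%.
R = (6.11 / 874) * 100
R = 0.699 %FS

0.699 %FS


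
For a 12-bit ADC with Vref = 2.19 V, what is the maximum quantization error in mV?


The maximum quantization error is +/- LSB/2.
LSB = Vref / 2^n = 2.19 / 4096 = 0.00053467 V
Max error = LSB / 2 = 0.00053467 / 2 = 0.00026733 V
Max error = 0.2673 mV

0.2673 mV


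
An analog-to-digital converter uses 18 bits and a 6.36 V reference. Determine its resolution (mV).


The resolution (LSB) of an ADC is Vref / 2^n.
LSB = 6.36 / 2^18
LSB = 6.36 / 262144
LSB = 2.426e-05 V = 0.02426147 mV

0.02426147 mV


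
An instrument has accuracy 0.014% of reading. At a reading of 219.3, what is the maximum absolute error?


Absolute error = (accuracy% / 100) * reading.
Error = (0.014 / 100) * 219.3
Error = 0.00014 * 219.3
Error = 0.0307

0.0307


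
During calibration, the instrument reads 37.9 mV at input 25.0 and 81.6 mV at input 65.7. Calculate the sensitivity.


Sensitivity = (y2 - y1) / (x2 - x1).
S = (81.6 - 37.9) / (65.7 - 25.0)
S = 43.7 / 40.7
S = 1.0737 mV/unit

1.0737 mV/unit


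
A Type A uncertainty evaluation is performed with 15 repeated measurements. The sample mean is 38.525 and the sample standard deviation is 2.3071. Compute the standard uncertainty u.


The standard uncertainty for Type A evaluation is u = s / sqrt(n).
u = 2.3071 / sqrt(15)
u = 2.3071 / 3.873
u = 0.5957

0.5957


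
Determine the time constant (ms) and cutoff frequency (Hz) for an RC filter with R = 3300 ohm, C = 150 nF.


Time constant: tau = R * C.
tau = 3300 * 1.50e-07 = 0.000495 s
tau = 0.495 ms
Cutoff frequency: fc = 1 / (2*pi*R*C).
fc = 1 / (2*pi*0.000495) = 321.53 Hz

tau = 0.495 ms, fc = 321.53 Hz


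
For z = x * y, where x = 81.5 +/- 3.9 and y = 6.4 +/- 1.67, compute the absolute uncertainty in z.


For a product z = x*y, the relative uncertainty is:
uz/z = sqrt((ux/x)^2 + (uy/y)^2)
Relative uncertainties: ux/x = 3.9/81.5 = 0.047853
uy/y = 1.67/6.4 = 0.260937
z = 81.5 * 6.4 = 521.6
uz = 521.6 * sqrt(0.047853^2 + 0.260937^2) = 138.375

138.375


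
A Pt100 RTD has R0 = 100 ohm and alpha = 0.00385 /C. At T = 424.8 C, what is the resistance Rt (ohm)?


The RTD equation: Rt = R0 * (1 + alpha * T).
Rt = 100 * (1 + 0.00385 * 424.8)
Rt = 100 * (1 + 1.63548)
Rt = 100 * 2.63548
Rt = 263.548 ohm

263.548 ohm


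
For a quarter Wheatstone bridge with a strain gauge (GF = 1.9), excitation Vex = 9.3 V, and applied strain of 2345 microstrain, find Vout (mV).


Quarter bridge output: Vout = (GF * epsilon * Vex) / 4.
Vout = (1.9 * 2345e-6 * 9.3) / 4
Vout = 0.04143615 / 4 V
Vout = 0.01035904 V = 10.359 mV

10.359 mV


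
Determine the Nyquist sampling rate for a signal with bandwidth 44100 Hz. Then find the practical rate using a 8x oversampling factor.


By Nyquist theorem, fs_min = 2 * fmax.
fs_min = 2 * 44100 = 88200 Hz
Practical rate = 8 * fs_min = 8 * 88200 = 705600 Hz

fs_min = 88200 Hz, fs_practical = 705600 Hz


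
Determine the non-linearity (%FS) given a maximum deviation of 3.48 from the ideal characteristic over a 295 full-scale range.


Linearity error = (max deviation / full scale) * 100%.
Linearity = (3.48 / 295) * 100
Linearity = 1.18 %FS

1.18 %FS


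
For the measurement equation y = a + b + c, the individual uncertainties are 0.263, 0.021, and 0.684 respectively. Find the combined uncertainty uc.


For a sum of independent quantities, uc = sqrt(u1^2 + u2^2 + u3^2).
uc = sqrt(0.263^2 + 0.021^2 + 0.684^2)
uc = sqrt(0.069169 + 0.000441 + 0.467856)
uc = 0.7331

0.7331


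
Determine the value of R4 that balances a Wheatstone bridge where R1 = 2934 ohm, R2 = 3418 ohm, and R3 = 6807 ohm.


At balance: R1*R4 = R2*R3, so R4 = R2*R3/R1.
R4 = 3418 * 6807 / 2934
R4 = 23266326 / 2934
R4 = 7929.9 ohm

7929.9 ohm


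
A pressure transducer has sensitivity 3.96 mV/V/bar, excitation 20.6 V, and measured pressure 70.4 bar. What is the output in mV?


Output = sensitivity * Vex * P.
Vout = 3.96 * 20.6 * 70.4
Vout = 81.576 * 70.4
Vout = 5742.95 mV

5742.95 mV


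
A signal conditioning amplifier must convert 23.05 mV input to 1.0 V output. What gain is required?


Gain = Vout / Vin (converting to same units).
G = 1.0 V / 23.05 mV
G = 1000.0 mV / 23.05 mV
G = 43.38

43.38


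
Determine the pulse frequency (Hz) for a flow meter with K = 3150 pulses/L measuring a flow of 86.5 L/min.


Frequency = K * Q / 60 (converting L/min to L/s).
f = 3150 * 86.5 / 60
f = 272475.0 / 60
f = 4541.25 Hz

4541.25 Hz


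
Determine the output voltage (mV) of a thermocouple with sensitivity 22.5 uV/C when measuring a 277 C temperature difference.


The thermocouple output V = sensitivity * dT.
V = 22.5 uV/C * 277 C
V = 6232.5 uV
V = 6.232 mV

6.232 mV


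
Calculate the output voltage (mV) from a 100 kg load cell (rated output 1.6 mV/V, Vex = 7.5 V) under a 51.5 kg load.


Vout = rated_output * Vex * (load / capacity).
Vout = 1.6 * 7.5 * (51.5 / 100)
Vout = 1.6 * 7.5 * 0.515
Vout = 6.18 mV

6.18 mV


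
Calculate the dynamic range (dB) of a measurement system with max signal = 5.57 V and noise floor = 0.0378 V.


Dynamic range = 20 * log10(Vmax / Vnoise).
DR = 20 * log10(5.57 / 0.0378)
DR = 20 * log10(147.35)
DR = 43.37 dB

43.37 dB


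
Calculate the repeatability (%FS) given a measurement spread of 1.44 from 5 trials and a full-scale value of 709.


Repeatability = (spread / full scale) * 100%.
R = (1.44 / 709) * 100
R = 0.203 %FS

0.203 %FS


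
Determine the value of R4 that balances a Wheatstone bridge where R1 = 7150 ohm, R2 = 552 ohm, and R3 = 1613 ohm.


At balance: R1*R4 = R2*R3, so R4 = R2*R3/R1.
R4 = 552 * 1613 / 7150
R4 = 890376 / 7150
R4 = 124.53 ohm

124.53 ohm


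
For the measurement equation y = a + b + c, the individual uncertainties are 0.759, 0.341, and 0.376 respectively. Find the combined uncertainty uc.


For a sum of independent quantities, uc = sqrt(u1^2 + u2^2 + u3^2).
uc = sqrt(0.759^2 + 0.341^2 + 0.376^2)
uc = sqrt(0.576081 + 0.116281 + 0.141376)
uc = 0.9131

0.9131


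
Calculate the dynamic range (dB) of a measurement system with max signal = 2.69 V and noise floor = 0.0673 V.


Dynamic range = 20 * log10(Vmax / Vnoise).
DR = 20 * log10(2.69 / 0.0673)
DR = 20 * log10(39.97)
DR = 32.03 dB

32.03 dB


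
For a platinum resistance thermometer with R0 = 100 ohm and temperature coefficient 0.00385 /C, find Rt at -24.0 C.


The RTD equation: Rt = R0 * (1 + alpha * T).
Rt = 100 * (1 + 0.00385 * -24.0)
Rt = 100 * (1 + -0.0924)
Rt = 100 * 0.9076
Rt = 90.76 ohm

90.76 ohm


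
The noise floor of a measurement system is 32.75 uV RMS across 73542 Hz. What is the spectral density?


Noise spectral density = Vrms / sqrt(BW).
NSD = 32.75 / sqrt(73542)
NSD = 32.75 / 271.1863
NSD = 0.1208 uV/sqrt(Hz)

0.1208 uV/sqrt(Hz)


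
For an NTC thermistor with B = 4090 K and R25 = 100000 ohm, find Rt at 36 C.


NTC thermistor equation: Rt = R25 * exp(B * (1/T - 1/T25)).
T in Kelvin: 309.15 K, T25 = 298.15 K
1/T - 1/T25 = 1/309.15 - 1/298.15 = -0.00011934
B * (1/T - 1/T25) = 4090 * -0.00011934 = -0.4881
Rt = 100000 * exp(-0.4881) = 61378.9 ohm

61378.9 ohm


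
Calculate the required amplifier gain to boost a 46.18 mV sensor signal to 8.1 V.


Gain = Vout / Vin (converting to same units).
G = 8.1 V / 46.18 mV
G = 8100.0 mV / 46.18 mV
G = 175.4

175.4


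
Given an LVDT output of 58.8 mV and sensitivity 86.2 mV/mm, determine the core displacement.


Displacement = Vout / sensitivity.
d = 58.8 / 86.2
d = 0.682 mm

0.682 mm


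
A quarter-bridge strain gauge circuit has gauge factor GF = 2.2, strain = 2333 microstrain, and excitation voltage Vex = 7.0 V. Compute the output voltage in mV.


Quarter bridge output: Vout = (GF * epsilon * Vex) / 4.
Vout = (2.2 * 2333e-6 * 7.0) / 4
Vout = 0.0359282 / 4 V
Vout = 0.00898205 V = 8.9821 mV

8.9821 mV


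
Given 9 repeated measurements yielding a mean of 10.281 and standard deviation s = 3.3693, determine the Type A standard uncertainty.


The standard uncertainty for Type A evaluation is u = s / sqrt(n).
u = 3.3693 / sqrt(9)
u = 3.3693 / 3.0
u = 1.1231

1.1231


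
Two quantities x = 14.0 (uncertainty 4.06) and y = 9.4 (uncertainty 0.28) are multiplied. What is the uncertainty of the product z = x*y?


For a product z = x*y, the relative uncertainty is:
uz/z = sqrt((ux/x)^2 + (uy/y)^2)
Relative uncertainties: ux/x = 4.06/14.0 = 0.29
uy/y = 0.28/9.4 = 0.029787
z = 14.0 * 9.4 = 131.6
uz = 131.6 * sqrt(0.29^2 + 0.029787^2) = 38.365

38.365


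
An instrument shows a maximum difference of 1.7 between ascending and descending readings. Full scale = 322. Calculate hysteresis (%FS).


Hysteresis = (max difference / full scale) * 100%.
H = (1.7 / 322) * 100
H = 0.528 %FS

0.528 %FS


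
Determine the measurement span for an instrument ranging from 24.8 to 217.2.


Span = upper range - lower range.
Span = 217.2 - (24.8)
Span = 192.4

192.4


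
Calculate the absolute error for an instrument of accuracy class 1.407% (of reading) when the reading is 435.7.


Absolute error = (accuracy% / 100) * reading.
Error = (1.407 / 100) * 435.7
Error = 0.01407 * 435.7
Error = 6.1303

6.1303


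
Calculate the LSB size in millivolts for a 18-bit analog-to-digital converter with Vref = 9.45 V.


The resolution (LSB) of an ADC is Vref / 2^n.
LSB = 9.45 / 2^18
LSB = 9.45 / 262144
LSB = 3.605e-05 V = 0.03604889 mV

0.03604889 mV


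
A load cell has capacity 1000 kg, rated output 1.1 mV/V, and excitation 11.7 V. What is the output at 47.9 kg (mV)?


Vout = rated_output * Vex * (load / capacity).
Vout = 1.1 * 11.7 * (47.9 / 1000)
Vout = 1.1 * 11.7 * 0.0479
Vout = 0.616 mV

0.616 mV


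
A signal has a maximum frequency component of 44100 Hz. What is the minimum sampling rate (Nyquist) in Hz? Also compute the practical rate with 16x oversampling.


By Nyquist theorem, fs_min = 2 * fmax.
fs_min = 2 * 44100 = 88200 Hz
Practical rate = 16 * fs_min = 16 * 88200 = 1411200 Hz

fs_min = 88200 Hz, fs_practical = 1411200 Hz


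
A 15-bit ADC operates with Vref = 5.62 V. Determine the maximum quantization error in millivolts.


The maximum quantization error is +/- LSB/2.
LSB = Vref / 2^n = 5.62 / 32768 = 0.00017151 V
Max error = LSB / 2 = 0.00017151 / 2 = 8.575e-05 V
Max error = 0.0858 mV

0.0858 mV


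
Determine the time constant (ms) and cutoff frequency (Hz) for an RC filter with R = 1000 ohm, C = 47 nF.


Time constant: tau = R * C.
tau = 1000 * 4.70e-08 = 4.7e-05 s
tau = 0.047 ms
Cutoff frequency: fc = 1 / (2*pi*R*C).
fc = 1 / (2*pi*4.7e-05) = 3386.28 Hz

tau = 0.047 ms, fc = 3386.28 Hz


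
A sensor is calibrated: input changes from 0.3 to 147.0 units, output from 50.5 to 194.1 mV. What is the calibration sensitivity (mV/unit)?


Sensitivity = (y2 - y1) / (x2 - x1).
S = (194.1 - 50.5) / (147.0 - 0.3)
S = 143.6 / 146.7
S = 0.9789 mV/unit

0.9789 mV/unit


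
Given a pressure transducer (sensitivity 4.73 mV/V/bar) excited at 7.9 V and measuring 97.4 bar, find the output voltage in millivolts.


Output = sensitivity * Vex * P.
Vout = 4.73 * 7.9 * 97.4
Vout = 37.367 * 97.4
Vout = 3639.55 mV

3639.55 mV


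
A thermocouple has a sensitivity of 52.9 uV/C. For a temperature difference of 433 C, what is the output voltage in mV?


The thermocouple output V = sensitivity * dT.
V = 52.9 uV/C * 433 C
V = 22905.7 uV
V = 22.906 mV

22.906 mV


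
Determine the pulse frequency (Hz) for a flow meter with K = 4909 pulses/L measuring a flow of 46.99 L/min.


Frequency = K * Q / 60 (converting L/min to L/s).
f = 4909 * 46.99 / 60
f = 230673.91 / 60
f = 3844.57 Hz

3844.57 Hz


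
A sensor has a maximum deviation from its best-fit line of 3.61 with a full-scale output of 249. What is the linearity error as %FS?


Linearity error = (max deviation / full scale) * 100%.
Linearity = (3.61 / 249) * 100
Linearity = 1.45 %FS

1.45 %FS


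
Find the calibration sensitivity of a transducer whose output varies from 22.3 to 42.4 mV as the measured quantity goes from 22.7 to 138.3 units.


Sensitivity = (y2 - y1) / (x2 - x1).
S = (42.4 - 22.3) / (138.3 - 22.7)
S = 20.1 / 115.6
S = 0.1739 mV/unit

0.1739 mV/unit


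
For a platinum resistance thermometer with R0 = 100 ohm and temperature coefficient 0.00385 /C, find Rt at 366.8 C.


The RTD equation: Rt = R0 * (1 + alpha * T).
Rt = 100 * (1 + 0.00385 * 366.8)
Rt = 100 * (1 + 1.41218)
Rt = 100 * 2.41218
Rt = 241.218 ohm

241.218 ohm


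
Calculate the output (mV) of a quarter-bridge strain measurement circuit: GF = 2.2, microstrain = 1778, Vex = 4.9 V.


Quarter bridge output: Vout = (GF * epsilon * Vex) / 4.
Vout = (2.2 * 1778e-6 * 4.9) / 4
Vout = 0.01916684 / 4 V
Vout = 0.00479171 V = 4.7917 mV

4.7917 mV


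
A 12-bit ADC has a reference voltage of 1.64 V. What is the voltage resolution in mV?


The resolution (LSB) of an ADC is Vref / 2^n.
LSB = 1.64 / 2^12
LSB = 1.64 / 4096
LSB = 0.00040039 V = 0.40039062 mV

0.40039062 mV


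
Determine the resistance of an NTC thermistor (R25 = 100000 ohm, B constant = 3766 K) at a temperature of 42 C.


NTC thermistor equation: Rt = R25 * exp(B * (1/T - 1/T25)).
T in Kelvin: 315.15 K, T25 = 298.15 K
1/T - 1/T25 = 1/315.15 - 1/298.15 = -0.00018092
B * (1/T - 1/T25) = 3766 * -0.00018092 = -0.6814
Rt = 100000 * exp(-0.6814) = 50592.8 ohm

50592.8 ohm


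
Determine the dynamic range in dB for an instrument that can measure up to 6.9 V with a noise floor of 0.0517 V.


Dynamic range = 20 * log10(Vmax / Vnoise).
DR = 20 * log10(6.9 / 0.0517)
DR = 20 * log10(133.46)
DR = 42.51 dB

42.51 dB


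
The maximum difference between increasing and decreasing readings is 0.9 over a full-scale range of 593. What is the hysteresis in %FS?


Hysteresis = (max difference / full scale) * 100%.
H = (0.9 / 593) * 100
H = 0.152 %FS

0.152 %FS


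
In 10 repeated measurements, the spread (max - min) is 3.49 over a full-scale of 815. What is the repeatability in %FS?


Repeatability = (spread / full scale) * 100%.
R = (3.49 / 815) * 100
R = 0.428 %FS

0.428 %FS


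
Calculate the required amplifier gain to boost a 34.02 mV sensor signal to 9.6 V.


Gain = Vout / Vin (converting to same units).
G = 9.6 V / 34.02 mV
G = 9600.0 mV / 34.02 mV
G = 282.19

282.19


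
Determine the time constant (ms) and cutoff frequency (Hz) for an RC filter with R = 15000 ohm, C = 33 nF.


Time constant: tau = R * C.
tau = 15000 * 3.30e-08 = 0.000495 s
tau = 0.495 ms
Cutoff frequency: fc = 1 / (2*pi*R*C).
fc = 1 / (2*pi*0.000495) = 321.53 Hz

tau = 0.495 ms, fc = 321.53 Hz


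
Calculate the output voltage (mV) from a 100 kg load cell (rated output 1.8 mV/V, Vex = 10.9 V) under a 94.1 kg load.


Vout = rated_output * Vex * (load / capacity).
Vout = 1.8 * 10.9 * (94.1 / 100)
Vout = 1.8 * 10.9 * 0.941
Vout = 18.462 mV

18.462 mV


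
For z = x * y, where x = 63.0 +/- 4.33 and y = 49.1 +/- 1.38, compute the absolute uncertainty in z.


For a product z = x*y, the relative uncertainty is:
uz/z = sqrt((ux/x)^2 + (uy/y)^2)
Relative uncertainties: ux/x = 4.33/63.0 = 0.06873
uy/y = 1.38/49.1 = 0.028106
z = 63.0 * 49.1 = 3093.3
uz = 3093.3 * sqrt(0.06873^2 + 0.028106^2) = 229.692

229.692


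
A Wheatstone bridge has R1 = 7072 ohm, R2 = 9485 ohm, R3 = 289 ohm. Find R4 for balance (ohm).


At balance: R1*R4 = R2*R3, so R4 = R2*R3/R1.
R4 = 9485 * 289 / 7072
R4 = 2741165 / 7072
R4 = 387.61 ohm

387.61 ohm


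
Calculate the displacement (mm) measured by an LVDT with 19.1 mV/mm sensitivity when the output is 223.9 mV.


Displacement = Vout / sensitivity.
d = 223.9 / 19.1
d = 11.723 mm

11.723 mm


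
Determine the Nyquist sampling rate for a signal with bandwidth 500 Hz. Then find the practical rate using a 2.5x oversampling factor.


By Nyquist theorem, fs_min = 2 * fmax.
fs_min = 2 * 500 = 1000 Hz
Practical rate = 2.5 * fs_min = 2.5 * 1000 = 2500 Hz

fs_min = 1000 Hz, fs_practical = 2500 Hz


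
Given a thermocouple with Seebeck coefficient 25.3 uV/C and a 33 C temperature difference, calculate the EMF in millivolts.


The thermocouple output V = sensitivity * dT.
V = 25.3 uV/C * 33 C
V = 834.9 uV
V = 0.835 mV

0.835 mV


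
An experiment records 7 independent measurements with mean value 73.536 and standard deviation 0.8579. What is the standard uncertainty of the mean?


The standard uncertainty for Type A evaluation is u = s / sqrt(n).
u = 0.8579 / sqrt(7)
u = 0.8579 / 2.6458
u = 0.3243

0.3243


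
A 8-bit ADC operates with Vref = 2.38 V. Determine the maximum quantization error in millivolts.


The maximum quantization error is +/- LSB/2.
LSB = Vref / 2^n = 2.38 / 256 = 0.00929687 V
Max error = LSB / 2 = 0.00929687 / 2 = 0.00464844 V
Max error = 4.6484 mV

4.6484 mV


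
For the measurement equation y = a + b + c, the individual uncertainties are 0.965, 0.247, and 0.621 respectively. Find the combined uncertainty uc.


For a sum of independent quantities, uc = sqrt(u1^2 + u2^2 + u3^2).
uc = sqrt(0.965^2 + 0.247^2 + 0.621^2)
uc = sqrt(0.931225 + 0.061009 + 0.385641)
uc = 1.1738

1.1738


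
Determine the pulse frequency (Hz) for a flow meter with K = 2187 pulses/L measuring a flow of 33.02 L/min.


Frequency = K * Q / 60 (converting L/min to L/s).
f = 2187 * 33.02 / 60
f = 72214.74 / 60
f = 1203.58 Hz

1203.58 Hz


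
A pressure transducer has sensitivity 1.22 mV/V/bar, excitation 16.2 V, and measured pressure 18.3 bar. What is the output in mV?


Output = sensitivity * Vex * P.
Vout = 1.22 * 16.2 * 18.3
Vout = 19.764 * 18.3
Vout = 361.68 mV

361.68 mV


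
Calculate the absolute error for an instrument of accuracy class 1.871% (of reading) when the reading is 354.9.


Absolute error = (accuracy% / 100) * reading.
Error = (1.871 / 100) * 354.9
Error = 0.01871 * 354.9
Error = 6.6402

6.6402


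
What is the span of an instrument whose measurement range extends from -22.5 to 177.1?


Span = upper range - lower range.
Span = 177.1 - (-22.5)
Span = 199.6

199.6


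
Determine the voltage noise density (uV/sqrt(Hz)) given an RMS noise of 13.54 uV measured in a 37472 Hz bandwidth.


Noise spectral density = Vrms / sqrt(BW).
NSD = 13.54 / sqrt(37472)
NSD = 13.54 / 193.5769
NSD = 0.0699 uV/sqrt(Hz)

0.0699 uV/sqrt(Hz)


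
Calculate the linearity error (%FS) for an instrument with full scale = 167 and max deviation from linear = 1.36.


Linearity error = (max deviation / full scale) * 100%.
Linearity = (1.36 / 167) * 100
Linearity = 0.814 %FS

0.814 %FS


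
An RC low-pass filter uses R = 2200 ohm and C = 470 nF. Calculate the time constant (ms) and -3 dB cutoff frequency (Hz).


Time constant: tau = R * C.
tau = 2200 * 4.70e-07 = 0.001034 s
tau = 1.034 ms
Cutoff frequency: fc = 1 / (2*pi*R*C).
fc = 1 / (2*pi*0.001034) = 153.92 Hz

tau = 1.034 ms, fc = 153.92 Hz


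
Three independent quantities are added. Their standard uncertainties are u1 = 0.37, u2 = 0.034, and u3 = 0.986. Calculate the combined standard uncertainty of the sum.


For a sum of independent quantities, uc = sqrt(u1^2 + u2^2 + u3^2).
uc = sqrt(0.37^2 + 0.034^2 + 0.986^2)
uc = sqrt(0.1369 + 0.001156 + 0.972196)
uc = 1.0537

1.0537


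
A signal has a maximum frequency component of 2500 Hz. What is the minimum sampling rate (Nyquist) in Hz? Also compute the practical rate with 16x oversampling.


By Nyquist theorem, fs_min = 2 * fmax.
fs_min = 2 * 2500 = 5000 Hz
Practical rate = 16 * fs_min = 16 * 5000 = 80000 Hz

fs_min = 5000 Hz, fs_practical = 80000 Hz


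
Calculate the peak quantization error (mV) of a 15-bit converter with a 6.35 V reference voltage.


The maximum quantization error is +/- LSB/2.
LSB = Vref / 2^n = 6.35 / 32768 = 0.00019379 V
Max error = LSB / 2 = 0.00019379 / 2 = 9.689e-05 V
Max error = 0.0969 mV

0.0969 mV


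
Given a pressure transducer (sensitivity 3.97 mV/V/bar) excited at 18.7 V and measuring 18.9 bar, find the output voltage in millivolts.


Output = sensitivity * Vex * P.
Vout = 3.97 * 18.7 * 18.9
Vout = 74.239 * 18.9
Vout = 1403.12 mV

1403.12 mV


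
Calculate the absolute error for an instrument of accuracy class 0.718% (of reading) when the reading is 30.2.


Absolute error = (accuracy% / 100) * reading.
Error = (0.718 / 100) * 30.2
Error = 0.00718 * 30.2
Error = 0.2168

0.2168


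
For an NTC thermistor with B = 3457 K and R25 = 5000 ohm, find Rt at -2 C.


NTC thermistor equation: Rt = R25 * exp(B * (1/T - 1/T25)).
T in Kelvin: 271.15 K, T25 = 298.15 K
1/T - 1/T25 = 1/271.15 - 1/298.15 = 0.00033398
B * (1/T - 1/T25) = 3457 * 0.00033398 = 1.1546
Rt = 5000 * exp(1.1546) = 15863.2 ohm

15863.2 ohm


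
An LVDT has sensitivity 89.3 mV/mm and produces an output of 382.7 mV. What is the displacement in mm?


Displacement = Vout / sensitivity.
d = 382.7 / 89.3
d = 4.286 mm

4.286 mm


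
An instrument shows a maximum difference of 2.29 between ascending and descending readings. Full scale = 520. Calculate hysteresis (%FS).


Hysteresis = (max difference / full scale) * 100%.
H = (2.29 / 520) * 100
H = 0.44 %FS

0.44 %FS


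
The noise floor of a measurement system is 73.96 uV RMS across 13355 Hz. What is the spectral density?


Noise spectral density = Vrms / sqrt(BW).
NSD = 73.96 / sqrt(13355)
NSD = 73.96 / 115.5638
NSD = 0.64 uV/sqrt(Hz)

0.64 uV/sqrt(Hz)


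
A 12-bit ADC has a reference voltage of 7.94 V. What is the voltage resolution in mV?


The resolution (LSB) of an ADC is Vref / 2^n.
LSB = 7.94 / 2^12
LSB = 7.94 / 4096
LSB = 0.00193848 V = 1.93847656 mV

1.93847656 mV


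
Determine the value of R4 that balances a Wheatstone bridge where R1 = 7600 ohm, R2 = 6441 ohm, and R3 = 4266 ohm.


At balance: R1*R4 = R2*R3, so R4 = R2*R3/R1.
R4 = 6441 * 4266 / 7600
R4 = 27477306 / 7600
R4 = 3615.43 ohm

3615.43 ohm


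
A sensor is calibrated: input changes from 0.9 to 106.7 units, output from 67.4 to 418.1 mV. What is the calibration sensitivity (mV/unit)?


Sensitivity = (y2 - y1) / (x2 - x1).
S = (418.1 - 67.4) / (106.7 - 0.9)
S = 350.7 / 105.8
S = 3.3147 mV/unit

3.3147 mV/unit


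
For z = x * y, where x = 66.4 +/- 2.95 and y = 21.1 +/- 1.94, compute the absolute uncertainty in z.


For a product z = x*y, the relative uncertainty is:
uz/z = sqrt((ux/x)^2 + (uy/y)^2)
Relative uncertainties: ux/x = 2.95/66.4 = 0.044428
uy/y = 1.94/21.1 = 0.091943
z = 66.4 * 21.1 = 1401.0
uz = 1401.0 * sqrt(0.044428^2 + 0.091943^2) = 143.066

143.066


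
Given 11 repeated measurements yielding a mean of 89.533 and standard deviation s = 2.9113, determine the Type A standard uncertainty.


The standard uncertainty for Type A evaluation is u = s / sqrt(n).
u = 2.9113 / sqrt(11)
u = 2.9113 / 3.3166
u = 0.8778

0.8778


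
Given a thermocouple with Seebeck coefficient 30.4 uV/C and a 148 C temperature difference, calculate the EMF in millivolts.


The thermocouple output V = sensitivity * dT.
V = 30.4 uV/C * 148 C
V = 4499.2 uV
V = 4.499 mV

4.499 mV


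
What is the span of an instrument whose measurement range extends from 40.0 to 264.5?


Span = upper range - lower range.
Span = 264.5 - (40.0)
Span = 224.5

224.5


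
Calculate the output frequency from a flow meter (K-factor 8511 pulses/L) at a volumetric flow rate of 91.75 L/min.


Frequency = K * Q / 60 (converting L/min to L/s).
f = 8511 * 91.75 / 60
f = 780884.25 / 60
f = 13014.74 Hz

13014.74 Hz


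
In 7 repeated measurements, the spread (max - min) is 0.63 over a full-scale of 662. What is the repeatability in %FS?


Repeatability = (spread / full scale) * 100%.
R = (0.63 / 662) * 100
R = 0.095 %FS

0.095 %FS


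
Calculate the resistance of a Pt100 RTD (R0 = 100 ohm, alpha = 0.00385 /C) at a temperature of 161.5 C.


The RTD equation: Rt = R0 * (1 + alpha * T).
Rt = 100 * (1 + 0.00385 * 161.5)
Rt = 100 * (1 + 0.621775)
Rt = 100 * 1.621775
Rt = 162.178 ohm

162.178 ohm


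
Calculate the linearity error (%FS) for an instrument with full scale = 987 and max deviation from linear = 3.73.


Linearity error = (max deviation / full scale) * 100%.
Linearity = (3.73 / 987) * 100
Linearity = 0.378 %FS

0.378 %FS


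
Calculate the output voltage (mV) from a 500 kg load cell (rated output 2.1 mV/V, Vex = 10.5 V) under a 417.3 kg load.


Vout = rated_output * Vex * (load / capacity).
Vout = 2.1 * 10.5 * (417.3 / 500)
Vout = 2.1 * 10.5 * 0.8346
Vout = 18.403 mV

18.403 mV


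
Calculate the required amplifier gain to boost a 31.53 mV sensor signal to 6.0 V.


Gain = Vout / Vin (converting to same units).
G = 6.0 V / 31.53 mV
G = 6000.0 mV / 31.53 mV
G = 190.29

190.29


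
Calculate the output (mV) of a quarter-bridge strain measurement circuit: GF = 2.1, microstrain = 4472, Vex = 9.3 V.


Quarter bridge output: Vout = (GF * epsilon * Vex) / 4.
Vout = (2.1 * 4472e-6 * 9.3) / 4
Vout = 0.08733816 / 4 V
Vout = 0.02183454 V = 21.8345 mV

21.8345 mV


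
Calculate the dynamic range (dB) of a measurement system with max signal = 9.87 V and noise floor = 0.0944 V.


Dynamic range = 20 * log10(Vmax / Vnoise).
DR = 20 * log10(9.87 / 0.0944)
DR = 20 * log10(104.56)
DR = 40.39 dB

40.39 dB


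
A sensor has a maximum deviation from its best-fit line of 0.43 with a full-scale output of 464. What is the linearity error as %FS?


Linearity error = (max deviation / full scale) * 100%.
Linearity = (0.43 / 464) * 100
Linearity = 0.093 %FS

0.093 %FS


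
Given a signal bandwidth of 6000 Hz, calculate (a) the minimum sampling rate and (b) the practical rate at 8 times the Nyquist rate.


By Nyquist theorem, fs_min = 2 * fmax.
fs_min = 2 * 6000 = 12000 Hz
Practical rate = 8 * fs_min = 8 * 12000 = 96000 Hz

fs_min = 12000 Hz, fs_practical = 96000 Hz


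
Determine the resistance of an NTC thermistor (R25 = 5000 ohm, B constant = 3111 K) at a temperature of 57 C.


NTC thermistor equation: Rt = R25 * exp(B * (1/T - 1/T25)).
T in Kelvin: 330.15 K, T25 = 298.15 K
1/T - 1/T25 = 1/330.15 - 1/298.15 = -0.00032509
B * (1/T - 1/T25) = 3111 * -0.00032509 = -1.0114
Rt = 5000 * exp(-1.0114) = 1818.6 ohm

1818.6 ohm


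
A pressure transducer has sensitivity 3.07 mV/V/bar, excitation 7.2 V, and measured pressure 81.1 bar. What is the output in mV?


Output = sensitivity * Vex * P.
Vout = 3.07 * 7.2 * 81.1
Vout = 22.104 * 81.1
Vout = 1792.63 mV

1792.63 mV


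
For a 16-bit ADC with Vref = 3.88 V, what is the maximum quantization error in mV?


The maximum quantization error is +/- LSB/2.
LSB = Vref / 2^n = 3.88 / 65536 = 5.92e-05 V
Max error = LSB / 2 = 5.92e-05 / 2 = 2.96e-05 V
Max error = 0.0296 mV

0.0296 mV


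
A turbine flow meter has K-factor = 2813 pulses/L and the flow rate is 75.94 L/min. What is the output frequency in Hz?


Frequency = K * Q / 60 (converting L/min to L/s).
f = 2813 * 75.94 / 60
f = 213619.22 / 60
f = 3560.32 Hz

3560.32 Hz


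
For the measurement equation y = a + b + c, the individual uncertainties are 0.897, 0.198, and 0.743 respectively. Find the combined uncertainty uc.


For a sum of independent quantities, uc = sqrt(u1^2 + u2^2 + u3^2).
uc = sqrt(0.897^2 + 0.198^2 + 0.743^2)
uc = sqrt(0.804609 + 0.039204 + 0.552049)
uc = 1.1815

1.1815


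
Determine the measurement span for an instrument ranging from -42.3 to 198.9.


Span = upper range - lower range.
Span = 198.9 - (-42.3)
Span = 241.2

241.2


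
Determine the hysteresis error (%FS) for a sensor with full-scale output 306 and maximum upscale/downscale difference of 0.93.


Hysteresis = (max difference / full scale) * 100%.
H = (0.93 / 306) * 100
H = 0.304 %FS

0.304 %FS


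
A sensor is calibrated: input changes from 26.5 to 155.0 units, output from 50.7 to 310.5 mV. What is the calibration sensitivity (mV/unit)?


Sensitivity = (y2 - y1) / (x2 - x1).
S = (310.5 - 50.7) / (155.0 - 26.5)
S = 259.8 / 128.5
S = 2.0218 mV/unit

2.0218 mV/unit


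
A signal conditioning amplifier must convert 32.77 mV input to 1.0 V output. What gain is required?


Gain = Vout / Vin (converting to same units).
G = 1.0 V / 32.77 mV
G = 1000.0 mV / 32.77 mV
G = 30.52

30.52


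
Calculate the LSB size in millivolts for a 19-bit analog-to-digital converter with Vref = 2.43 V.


The resolution (LSB) of an ADC is Vref / 2^n.
LSB = 2.43 / 2^19
LSB = 2.43 / 524288
LSB = 4.63e-06 V = 0.00463486 mV

0.00463486 mV


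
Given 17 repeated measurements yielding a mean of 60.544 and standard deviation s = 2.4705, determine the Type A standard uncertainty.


The standard uncertainty for Type A evaluation is u = s / sqrt(n).
u = 2.4705 / sqrt(17)
u = 2.4705 / 4.1231
u = 0.5992

0.5992


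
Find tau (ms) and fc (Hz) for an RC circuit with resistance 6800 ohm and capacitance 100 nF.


Time constant: tau = R * C.
tau = 6800 * 1.00e-07 = 0.00068 s
tau = 0.68 ms
Cutoff frequency: fc = 1 / (2*pi*R*C).
fc = 1 / (2*pi*0.00068) = 234.05 Hz

tau = 0.68 ms, fc = 234.05 Hz


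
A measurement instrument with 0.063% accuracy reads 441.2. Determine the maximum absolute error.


Absolute error = (accuracy% / 100) * reading.
Error = (0.063 / 100) * 441.2
Error = 0.00063 * 441.2
Error = 0.278

0.278


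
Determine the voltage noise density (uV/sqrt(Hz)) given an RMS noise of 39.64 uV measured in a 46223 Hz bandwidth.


Noise spectral density = Vrms / sqrt(BW).
NSD = 39.64 / sqrt(46223)
NSD = 39.64 / 214.9953
NSD = 0.1844 uV/sqrt(Hz)

0.1844 uV/sqrt(Hz)


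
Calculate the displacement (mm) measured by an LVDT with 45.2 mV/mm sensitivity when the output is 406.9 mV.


Displacement = Vout / sensitivity.
d = 406.9 / 45.2
d = 9.002 mm

9.002 mm


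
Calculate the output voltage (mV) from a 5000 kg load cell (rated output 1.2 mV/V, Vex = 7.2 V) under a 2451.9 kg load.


Vout = rated_output * Vex * (load / capacity).
Vout = 1.2 * 7.2 * (2451.9 / 5000)
Vout = 1.2 * 7.2 * 0.49038
Vout = 4.237 mV

4.237 mV


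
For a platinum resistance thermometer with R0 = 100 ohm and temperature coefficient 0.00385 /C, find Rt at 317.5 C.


The RTD equation: Rt = R0 * (1 + alpha * T).
Rt = 100 * (1 + 0.00385 * 317.5)
Rt = 100 * (1 + 1.222375)
Rt = 100 * 2.222375
Rt = 222.238 ohm

222.238 ohm


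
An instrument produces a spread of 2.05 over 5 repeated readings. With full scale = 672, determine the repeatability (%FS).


Repeatability = (spread / full scale) * 100%.
R = (2.05 / 672) * 100
R = 0.305 %FS

0.305 %FS


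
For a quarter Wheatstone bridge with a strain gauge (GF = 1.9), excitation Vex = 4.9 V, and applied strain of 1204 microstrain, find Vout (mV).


Quarter bridge output: Vout = (GF * epsilon * Vex) / 4.
Vout = (1.9 * 1204e-6 * 4.9) / 4
Vout = 0.01120924 / 4 V
Vout = 0.00280231 V = 2.8023 mV

2.8023 mV


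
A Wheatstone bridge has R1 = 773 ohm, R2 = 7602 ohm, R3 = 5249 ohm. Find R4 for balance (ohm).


At balance: R1*R4 = R2*R3, so R4 = R2*R3/R1.
R4 = 7602 * 5249 / 773
R4 = 39902898 / 773
R4 = 51620.83 ohm

51620.83 ohm


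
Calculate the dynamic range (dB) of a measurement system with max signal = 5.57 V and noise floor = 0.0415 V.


Dynamic range = 20 * log10(Vmax / Vnoise).
DR = 20 * log10(5.57 / 0.0415)
DR = 20 * log10(134.22)
DR = 42.56 dB

42.56 dB


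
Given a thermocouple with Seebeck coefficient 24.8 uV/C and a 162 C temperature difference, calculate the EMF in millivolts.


The thermocouple output V = sensitivity * dT.
V = 24.8 uV/C * 162 C
V = 4017.6 uV
V = 4.018 mV

4.018 mV


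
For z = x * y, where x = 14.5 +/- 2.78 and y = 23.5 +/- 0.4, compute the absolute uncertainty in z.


For a product z = x*y, the relative uncertainty is:
uz/z = sqrt((ux/x)^2 + (uy/y)^2)
Relative uncertainties: ux/x = 2.78/14.5 = 0.191724
uy/y = 0.4/23.5 = 0.017021
z = 14.5 * 23.5 = 340.8
uz = 340.8 * sqrt(0.191724^2 + 0.017021^2) = 65.587

65.587


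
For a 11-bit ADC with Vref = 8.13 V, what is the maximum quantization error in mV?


The maximum quantization error is +/- LSB/2.
LSB = Vref / 2^n = 8.13 / 2048 = 0.00396973 V
Max error = LSB / 2 = 0.00396973 / 2 = 0.00198486 V
Max error = 1.9849 mV

1.9849 mV


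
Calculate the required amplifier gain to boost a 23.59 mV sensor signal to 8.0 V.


Gain = Vout / Vin (converting to same units).
G = 8.0 V / 23.59 mV
G = 8000.0 mV / 23.59 mV
G = 339.13

339.13
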